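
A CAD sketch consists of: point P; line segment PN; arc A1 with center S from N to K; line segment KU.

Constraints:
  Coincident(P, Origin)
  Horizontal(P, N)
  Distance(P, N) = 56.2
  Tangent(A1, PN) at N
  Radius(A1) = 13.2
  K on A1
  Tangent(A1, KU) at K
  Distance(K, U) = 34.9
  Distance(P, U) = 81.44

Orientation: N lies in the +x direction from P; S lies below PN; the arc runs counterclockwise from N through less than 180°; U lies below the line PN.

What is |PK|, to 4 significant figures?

49.67

Checks: |SK| = 13.20 ✓; ∠(SK, KU) = 90.00° ✓; |KU| = 34.90 ✓; |PU| = 81.44 ✓.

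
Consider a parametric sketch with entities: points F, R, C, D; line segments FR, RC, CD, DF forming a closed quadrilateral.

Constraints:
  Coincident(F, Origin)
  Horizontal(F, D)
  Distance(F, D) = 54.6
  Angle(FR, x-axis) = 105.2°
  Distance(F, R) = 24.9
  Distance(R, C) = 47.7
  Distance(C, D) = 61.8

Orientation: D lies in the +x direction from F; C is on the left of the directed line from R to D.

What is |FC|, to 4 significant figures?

63.07

F is at the origin; FD is horizontal with |FD| = 54.6 and D in +x, so D = (54.6, 0). FR runs at 105.2° with |FR| = 24.9, so R = (-6.529, 24.03). C is determined by |RC| = 47.7 and |CD| = 61.8 together: it lies at the intersection of circle(R, 47.7) and circle(D, 61.8). With |RD| = 65.68, the foot of the radical line on RD is 21.09 from R and the perpendicular offset is √(47.7² − 21.09²) = 42.79. Taking the left-of-RD solution: C = (28.75, 56.13).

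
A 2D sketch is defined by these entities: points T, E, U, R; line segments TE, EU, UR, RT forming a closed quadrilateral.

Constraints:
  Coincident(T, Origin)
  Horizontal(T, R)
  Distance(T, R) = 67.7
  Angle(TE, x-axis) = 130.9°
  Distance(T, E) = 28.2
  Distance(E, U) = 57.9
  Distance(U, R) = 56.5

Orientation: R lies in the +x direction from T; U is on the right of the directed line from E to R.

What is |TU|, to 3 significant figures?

29.8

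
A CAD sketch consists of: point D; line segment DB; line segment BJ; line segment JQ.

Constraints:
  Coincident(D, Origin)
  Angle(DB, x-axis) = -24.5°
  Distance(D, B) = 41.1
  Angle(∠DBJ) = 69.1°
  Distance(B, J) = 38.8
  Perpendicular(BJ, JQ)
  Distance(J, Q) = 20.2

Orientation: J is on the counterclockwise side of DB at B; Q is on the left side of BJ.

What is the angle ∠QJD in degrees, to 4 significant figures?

32.16°

D is at the origin; DB runs at -24.5° with length 41.1, so B = 41.1·(cos -24.5°, sin -24.5°) = (37.40, -17.04). ∠DBJ = 69.1°, so BJ runs at -24.5° + (180° − 69.1°) = 86.40° from the x-axis; with |BJ| = 38.8, J = B + 38.8·(cos 86.40°, sin 86.40°) = (39.84, 21.68). The perpendicularity gives JQ at right angles to BJ; with |JQ| = 20.2 on the left of BJ, Q = J + 20.2·(-0.9980, 0.06279) = (19.68, 22.95). Then cos ∠QJD = JQ·JD / (|JQ||JD|), giving 32.16°.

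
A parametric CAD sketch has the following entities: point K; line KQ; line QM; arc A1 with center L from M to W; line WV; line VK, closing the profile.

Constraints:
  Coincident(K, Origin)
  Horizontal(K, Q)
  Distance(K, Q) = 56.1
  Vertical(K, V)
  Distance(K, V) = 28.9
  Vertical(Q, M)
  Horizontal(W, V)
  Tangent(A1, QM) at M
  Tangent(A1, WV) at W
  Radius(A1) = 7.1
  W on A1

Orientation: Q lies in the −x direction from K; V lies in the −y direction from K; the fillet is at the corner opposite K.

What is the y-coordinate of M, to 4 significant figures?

-21.80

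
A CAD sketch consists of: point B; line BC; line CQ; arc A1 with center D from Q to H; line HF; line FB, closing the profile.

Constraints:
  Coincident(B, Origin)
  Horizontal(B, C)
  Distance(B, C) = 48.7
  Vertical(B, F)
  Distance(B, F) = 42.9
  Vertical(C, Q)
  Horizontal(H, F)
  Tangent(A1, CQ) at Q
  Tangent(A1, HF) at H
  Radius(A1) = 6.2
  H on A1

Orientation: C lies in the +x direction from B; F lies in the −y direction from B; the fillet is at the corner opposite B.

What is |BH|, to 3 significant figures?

60.4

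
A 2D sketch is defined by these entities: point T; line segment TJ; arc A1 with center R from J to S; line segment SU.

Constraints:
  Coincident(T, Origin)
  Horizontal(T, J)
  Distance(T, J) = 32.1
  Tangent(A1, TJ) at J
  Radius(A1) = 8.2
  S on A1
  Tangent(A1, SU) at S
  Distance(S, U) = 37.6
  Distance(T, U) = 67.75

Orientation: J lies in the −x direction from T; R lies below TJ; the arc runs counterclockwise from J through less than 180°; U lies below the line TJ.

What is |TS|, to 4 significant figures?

39.78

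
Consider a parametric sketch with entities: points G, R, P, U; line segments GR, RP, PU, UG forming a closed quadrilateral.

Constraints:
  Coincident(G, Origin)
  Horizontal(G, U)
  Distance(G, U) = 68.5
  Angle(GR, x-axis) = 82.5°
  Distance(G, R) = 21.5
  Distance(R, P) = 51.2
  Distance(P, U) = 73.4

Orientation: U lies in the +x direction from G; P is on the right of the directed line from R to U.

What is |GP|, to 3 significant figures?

29.9

G is at the origin; GU is horizontal with |GU| = 68.5 and U in +x, so U = (68.5, 0). GR runs at 82.5° with |GR| = 21.5, so R = (2.81, 21.3). P is determined by |RP| = 51.2 and |PU| = 73.4 together: it lies at the intersection of circle(R, 51.2) and circle(U, 73.4). With |RU| = 69.1, the foot of the radical line on RU is 14.5 from R and the perpendicular offset is √(51.2² − 14.5²) = 49.1. Taking the right-of-RU solution: P = (1.45, -29.9).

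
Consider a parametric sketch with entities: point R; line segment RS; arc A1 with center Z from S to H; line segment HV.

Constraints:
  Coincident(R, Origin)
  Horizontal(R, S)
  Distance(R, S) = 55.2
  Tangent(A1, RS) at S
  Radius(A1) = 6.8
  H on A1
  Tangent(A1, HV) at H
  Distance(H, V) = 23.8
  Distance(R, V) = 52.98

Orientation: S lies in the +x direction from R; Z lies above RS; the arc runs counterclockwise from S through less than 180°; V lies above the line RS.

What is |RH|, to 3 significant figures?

61.3

R is at the origin; RS is horizontal with |RS| = 55.2 and S on the +x side, so S = (55.2, 0.00). Tangency of A1 to RS means the radius ZS is perpendicular to RS, so Z = S + (0, 6.8) = (55.2, 6.80). Since ZH ⟂ HV (tangency), |ZV| = √(6.8² + 23.8²) = 24.8 regardless of where H sits on A1. So V lies on both circle(R, 52.98) and circle(Z, 24.8); the above-RS intersection is V = (44.3, 29.0). H is the foot of the tangent from V: H = (60.3, 11.4).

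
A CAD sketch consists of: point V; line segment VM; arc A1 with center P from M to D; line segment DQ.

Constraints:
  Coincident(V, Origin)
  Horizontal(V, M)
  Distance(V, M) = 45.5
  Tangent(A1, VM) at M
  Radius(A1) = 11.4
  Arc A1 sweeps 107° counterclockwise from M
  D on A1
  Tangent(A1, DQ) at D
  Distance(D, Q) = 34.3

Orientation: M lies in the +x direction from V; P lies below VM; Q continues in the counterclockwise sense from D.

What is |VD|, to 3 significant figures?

37.6

V is at the origin; V and M share the same y with |VM| = 45.5 and M on the +x side, so M = (45.5, 0.00). Since A1 is tangent to VM there, PM ⟂ VM, so P = M + (0, -11.4) = (45.5, -11.4). On A1, M sits at bearing 90° from P; a 107° counterclockwise sweep puts D at bearing 197°, so D = P + 11.4·(cos 197°, sin 197°) = (34.6, -14.7). Then |VD| = |D − V| = 37.6.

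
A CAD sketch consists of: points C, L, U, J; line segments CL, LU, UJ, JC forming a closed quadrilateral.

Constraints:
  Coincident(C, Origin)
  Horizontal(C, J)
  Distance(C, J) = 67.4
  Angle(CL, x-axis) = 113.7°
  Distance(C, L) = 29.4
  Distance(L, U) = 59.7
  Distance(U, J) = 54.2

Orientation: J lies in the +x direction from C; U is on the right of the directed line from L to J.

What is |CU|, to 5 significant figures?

30.766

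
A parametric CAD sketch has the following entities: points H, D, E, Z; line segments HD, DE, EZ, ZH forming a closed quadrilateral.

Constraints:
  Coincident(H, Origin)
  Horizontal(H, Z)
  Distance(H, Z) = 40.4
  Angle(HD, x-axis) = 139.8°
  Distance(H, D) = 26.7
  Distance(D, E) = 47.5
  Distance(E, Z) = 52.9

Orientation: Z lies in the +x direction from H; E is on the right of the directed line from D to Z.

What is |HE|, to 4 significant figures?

28.01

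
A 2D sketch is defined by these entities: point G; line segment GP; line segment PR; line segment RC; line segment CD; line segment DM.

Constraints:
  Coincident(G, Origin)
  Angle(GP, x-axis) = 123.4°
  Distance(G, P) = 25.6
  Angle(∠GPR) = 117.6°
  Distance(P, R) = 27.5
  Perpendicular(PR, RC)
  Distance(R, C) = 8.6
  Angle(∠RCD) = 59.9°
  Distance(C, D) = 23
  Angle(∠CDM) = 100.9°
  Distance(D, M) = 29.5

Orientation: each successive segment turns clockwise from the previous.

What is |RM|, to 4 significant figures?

32.44

G is at the origin; GP runs at 123.4° with length 25.6, so P = (-14.09, 21.37). ∠GPR = 117.6° gives PR at 61.00° from the x-axis; with |PR| = 27.5, R = (-0.7600, 45.42). The perpendicularity gives RC at right angles to PR, so RC runs at -29.00°; with |RC| = 8.6, C = (6.762, 41.25). ∠RCD = 59.9° gives CD at -149.1° from the x-axis; with |CD| = 23.0, D = (-12.97, 29.44). ∠CDM = 100.9° gives DM at 131.8° from the x-axis; with |DM| = 29.5, M = (-32.64, 51.43). Then |RM| = |M − R| = 32.44.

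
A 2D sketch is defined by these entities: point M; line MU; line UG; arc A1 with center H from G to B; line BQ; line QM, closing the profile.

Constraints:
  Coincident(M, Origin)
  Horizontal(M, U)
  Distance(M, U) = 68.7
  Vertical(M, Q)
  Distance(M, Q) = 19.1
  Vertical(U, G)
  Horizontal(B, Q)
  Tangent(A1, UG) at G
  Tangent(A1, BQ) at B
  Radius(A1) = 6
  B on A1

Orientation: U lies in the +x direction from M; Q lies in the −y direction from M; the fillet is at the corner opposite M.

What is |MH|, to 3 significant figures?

64.1

M and Q share the same x with |MQ| = 19.1 and Q on the −y side, so Q = (0.00, -19.1). The virtual corner opposite M is at (68.7, -19.1). The tangent condition forces HG to be normal to UG and A1 meets BQ tangentially, so HB is at right angles to BQ, with radius 6.0, so the center H sits 6.0 in from both sides at H = (62.7, -13.1). Then |MH| = |H − M| = 64.1.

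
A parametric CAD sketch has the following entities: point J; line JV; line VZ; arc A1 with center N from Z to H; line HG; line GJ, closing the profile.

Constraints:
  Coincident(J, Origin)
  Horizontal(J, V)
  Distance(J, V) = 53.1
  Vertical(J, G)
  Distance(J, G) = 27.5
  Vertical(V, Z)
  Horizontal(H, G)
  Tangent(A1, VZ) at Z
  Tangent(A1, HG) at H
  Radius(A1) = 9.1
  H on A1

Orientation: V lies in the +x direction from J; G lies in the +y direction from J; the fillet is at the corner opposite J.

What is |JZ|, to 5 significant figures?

56.198

J is at the origin; JV is horizontal with |JV| = 53.1 and V on the +x side, so V = (53.100, 0.0000). JG is vertical with |JG| = 27.5 and G on the +y side, so G = (0.0000, 27.500). The virtual corner opposite J is at (53.100, 27.500). The tangent condition forces NZ to be normal to VZ and A1 meets HG tangentially, so NH is at right angles to HG, with radius 9.1, so the center N sits 9.1 in from both sides at N = (44.000, 18.400). That places the tangent points at Z = (53.100, 18.400) on VZ and H = (44.000, 27.500) on HG. Then |JZ| = |Z − J| = 56.198.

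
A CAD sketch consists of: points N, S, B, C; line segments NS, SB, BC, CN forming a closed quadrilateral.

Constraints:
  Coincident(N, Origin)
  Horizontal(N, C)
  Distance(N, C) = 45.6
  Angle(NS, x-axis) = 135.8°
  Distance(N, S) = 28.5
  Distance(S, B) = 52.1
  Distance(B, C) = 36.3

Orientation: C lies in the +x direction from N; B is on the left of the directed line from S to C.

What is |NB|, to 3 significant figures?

44.5

N is at the origin; NC is horizontal with |NC| = 45.6 and C in +x, so C = (45.6, 0). NS runs at 135.8° with |NS| = 28.5, so S = (-20.4, 19.9). B is determined by |SB| = 52.1 and |BC| = 36.3 together: it lies at the intersection of circle(S, 52.1) and circle(C, 36.3). With |SC| = 69.0, the foot of the radical line on SC is 44.6 from S and the perpendicular offset is √(52.1² − 44.6²) = 26.9. Taking the left-of-SC solution: B = (30.0, 32.8).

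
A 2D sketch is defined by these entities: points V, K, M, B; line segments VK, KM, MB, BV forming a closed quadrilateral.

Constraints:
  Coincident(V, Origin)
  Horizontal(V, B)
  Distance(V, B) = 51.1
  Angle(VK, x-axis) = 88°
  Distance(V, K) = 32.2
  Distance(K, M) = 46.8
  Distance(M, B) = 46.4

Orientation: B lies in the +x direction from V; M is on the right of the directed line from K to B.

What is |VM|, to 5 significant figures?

15.858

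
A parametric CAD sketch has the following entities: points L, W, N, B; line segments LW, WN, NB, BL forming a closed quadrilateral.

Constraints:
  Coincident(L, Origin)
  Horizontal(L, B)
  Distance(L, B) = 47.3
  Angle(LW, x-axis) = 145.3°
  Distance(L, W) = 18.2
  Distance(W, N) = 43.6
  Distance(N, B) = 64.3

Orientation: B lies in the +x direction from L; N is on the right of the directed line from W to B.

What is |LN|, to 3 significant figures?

33.7

L is at the origin; L and B share the same y with |LB| = 47.3 and B in +x, so B = (47.3, 0). LW runs at 145.3° with |LW| = 18.2, so W = (-15.0, 10.4). N is determined by |WN| = 43.6 and |NB| = 64.3 together: it lies at the intersection of circle(W, 43.6) and circle(B, 64.3). With |WB| = 63.1, the foot of the radical line on WB is 13.9 from W and the perpendicular offset is √(43.6² − 13.9²) = 41.3. Taking the right-of-WB solution: N = (-8.07, -32.7).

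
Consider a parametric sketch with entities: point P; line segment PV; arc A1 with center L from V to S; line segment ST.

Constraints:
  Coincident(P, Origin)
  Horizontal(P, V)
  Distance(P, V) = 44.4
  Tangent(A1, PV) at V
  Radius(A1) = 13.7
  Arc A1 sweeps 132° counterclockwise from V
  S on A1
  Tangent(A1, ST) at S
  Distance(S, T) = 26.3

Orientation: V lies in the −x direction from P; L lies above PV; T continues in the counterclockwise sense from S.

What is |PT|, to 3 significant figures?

67.0

P is at the origin; PV is horizontal with |PV| = 44.4 and V on the −x side, so V = (-44.4, 0.00). The tangent condition forces LV to be normal to PV, so L = V + (0, 13.7) = (-44.4, 13.7). On A1, V sits at bearing -90° from L; a 132° counterclockwise sweep puts S at bearing 42°, so S = L + 13.7·(cos 42°, sin 42°) = (-34.2, 22.9). A1 meets ST tangentially, so LS is at right angles to ST, so ST runs along (−sin 42°, cos 42°); with |ST| = 26.3, T = (-51.8, 42.4). Then |PT| = |T − P| = 67.0.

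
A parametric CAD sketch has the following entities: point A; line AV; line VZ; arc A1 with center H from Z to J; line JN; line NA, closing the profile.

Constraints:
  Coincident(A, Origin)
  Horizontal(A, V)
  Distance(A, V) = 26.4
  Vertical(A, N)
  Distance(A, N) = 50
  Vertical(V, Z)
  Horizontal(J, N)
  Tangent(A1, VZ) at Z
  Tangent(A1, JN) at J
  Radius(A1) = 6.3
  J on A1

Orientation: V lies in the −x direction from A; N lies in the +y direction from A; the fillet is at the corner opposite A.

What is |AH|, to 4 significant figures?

48.10

A is at the origin; A and V share the same y with |AV| = 26.4 and V on the −x side, so V = (-26.40, 0.000). AN is vertical with |AN| = 50.0 and N on the +y side, so N = (0.000, 50.00). The virtual corner opposite A is at (-26.40, 50.00). Since A1 is tangent to VZ there, HZ ⟂ VZ and since A1 is tangent to JN there, HJ ⟂ JN, with radius 6.3, so the center H sits 6.3 in from both sides at H = (-20.10, 43.70). Then |AH| = |H − A| = 48.10.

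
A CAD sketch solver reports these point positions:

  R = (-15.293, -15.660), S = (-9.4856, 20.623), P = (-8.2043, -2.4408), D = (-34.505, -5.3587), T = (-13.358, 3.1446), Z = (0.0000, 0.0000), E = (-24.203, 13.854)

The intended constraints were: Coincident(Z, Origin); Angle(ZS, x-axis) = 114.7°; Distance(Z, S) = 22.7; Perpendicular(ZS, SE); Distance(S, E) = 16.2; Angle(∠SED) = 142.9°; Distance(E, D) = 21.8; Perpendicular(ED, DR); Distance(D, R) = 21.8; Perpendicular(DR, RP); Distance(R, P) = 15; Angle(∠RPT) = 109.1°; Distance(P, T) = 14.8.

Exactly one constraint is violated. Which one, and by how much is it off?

Distance(P, T) = 14.8 — off by 7.20.

Z = (0.00, 0.00) ✓; ZS at 114.7° ✓; |ZS| = 22.70 ✓; ∠(ZS, SE) = 90.00° ✓; |SE| = 16.20 ✓; ∠SED = 142.9° ✓; |ED| = 21.80 ✓; ∠(ED, DR) = 90.00° ✓; |DR| = 21.80 ✓; ∠(DR, RP) = 90.00° ✓; |RP| = 15.00 ✓; ∠RPT = 109.1° ✓; |PT| = 7.600 ✗.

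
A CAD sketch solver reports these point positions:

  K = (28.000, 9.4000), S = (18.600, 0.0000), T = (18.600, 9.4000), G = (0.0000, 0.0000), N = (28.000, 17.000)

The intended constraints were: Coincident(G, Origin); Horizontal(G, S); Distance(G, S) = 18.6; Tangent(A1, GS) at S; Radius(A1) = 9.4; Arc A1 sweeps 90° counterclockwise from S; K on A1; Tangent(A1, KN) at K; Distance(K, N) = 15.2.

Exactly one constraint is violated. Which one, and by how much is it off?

Distance(K, N) = 15.2 — off by 7.60.

G = (0.00, 0.00) ✓; G.y = 0.00, S.y = 0.00 ✓; |GS| = 18.60 ✓; ∠(TS, SG) = 90.00° ✓; |TS| = 9.400 ✓; bearing(T→K) − bearing(T→S) = 90.00° ✓; |TK| = 9.400 ✓; ∠(TK, KN) = 90.00° ✓; |KN| = 7.600 ✗.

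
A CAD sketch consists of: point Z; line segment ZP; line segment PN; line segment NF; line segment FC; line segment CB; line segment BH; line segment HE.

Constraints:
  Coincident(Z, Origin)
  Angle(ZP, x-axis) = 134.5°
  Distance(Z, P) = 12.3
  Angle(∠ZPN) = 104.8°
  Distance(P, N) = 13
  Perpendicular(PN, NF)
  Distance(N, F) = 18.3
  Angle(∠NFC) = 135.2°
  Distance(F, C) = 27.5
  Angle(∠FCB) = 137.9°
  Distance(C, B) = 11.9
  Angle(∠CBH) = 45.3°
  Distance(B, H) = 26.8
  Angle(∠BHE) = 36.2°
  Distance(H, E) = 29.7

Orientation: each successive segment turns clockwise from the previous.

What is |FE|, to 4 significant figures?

33.85

Z is at the origin; ZP runs at 134.5° with length 12.3, so P = (-8.621, 8.773). ∠ZPN = 104.8° gives PN at 59.30° from the x-axis; with |PN| = 13.0, N = (-1.984, 19.95). PN ⟂ NF, so NF runs at -30.70°; with |NF| = 18.3, F = (13.75, 10.61). ∠NFC = 135.2° gives FC at -75.50° from the x-axis; with |FC| = 27.5, C = (20.64, -16.02). ∠FCB = 137.9° gives CB at -117.6° from the x-axis; with |CB| = 11.9, B = (15.12, -26.56). ∠CBH = 45.3° gives BH at 107.7° from the x-axis; with |BH| = 26.8, H = (6.975, -1.030). ∠BHE = 36.2° gives HE at -36.10° from the x-axis; with |HE| = 29.7, E = (30.97, -18.53). Then |FE| = |E − F| = 33.85.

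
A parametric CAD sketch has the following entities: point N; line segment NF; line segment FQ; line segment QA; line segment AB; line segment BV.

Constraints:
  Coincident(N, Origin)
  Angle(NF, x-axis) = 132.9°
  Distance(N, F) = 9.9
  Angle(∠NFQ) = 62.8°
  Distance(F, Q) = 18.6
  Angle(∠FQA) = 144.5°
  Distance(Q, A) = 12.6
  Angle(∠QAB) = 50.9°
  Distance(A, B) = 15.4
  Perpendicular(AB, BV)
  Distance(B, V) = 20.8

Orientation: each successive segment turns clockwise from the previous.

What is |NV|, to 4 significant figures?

17.90

∠QAB = 50.9° gives AB at -148.9° from the x-axis; with |AB| = 15.4, B = (9.836, 0.06263). The perpendicularity gives BV at right angles to AB, so BV runs at 121.1°; with |BV| = 20.8, V = (-0.9084, 17.87). Then |NV| = |V − N| = 17.90.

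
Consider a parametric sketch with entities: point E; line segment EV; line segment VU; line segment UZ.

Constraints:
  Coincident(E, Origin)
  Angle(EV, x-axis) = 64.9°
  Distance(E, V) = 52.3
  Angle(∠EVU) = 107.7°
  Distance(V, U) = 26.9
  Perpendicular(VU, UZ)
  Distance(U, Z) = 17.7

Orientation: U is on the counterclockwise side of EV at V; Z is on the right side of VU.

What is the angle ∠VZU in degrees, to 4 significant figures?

56.66°

E is at the origin; EV runs at 64.9° with length 52.3, so V = 52.3·(cos 64.9°, sin 64.9°) = (22.19, 47.36). ∠EVU = 107.7°, so VU runs at 64.9° + (180° − 107.7°) = 137.2° from the x-axis; with |VU| = 26.9, U = V + 26.9·(cos 137.2°, sin 137.2°) = (2.448, 65.64). VU is perpendicular to UZ; with |UZ| = 17.7 on the right of VU, Z = U + 17.7·(0.6794, 0.7337) = (14.47, 78.63). Then cos ∠VZU = ZV·ZU / (|ZV||ZU|), giving 56.66°.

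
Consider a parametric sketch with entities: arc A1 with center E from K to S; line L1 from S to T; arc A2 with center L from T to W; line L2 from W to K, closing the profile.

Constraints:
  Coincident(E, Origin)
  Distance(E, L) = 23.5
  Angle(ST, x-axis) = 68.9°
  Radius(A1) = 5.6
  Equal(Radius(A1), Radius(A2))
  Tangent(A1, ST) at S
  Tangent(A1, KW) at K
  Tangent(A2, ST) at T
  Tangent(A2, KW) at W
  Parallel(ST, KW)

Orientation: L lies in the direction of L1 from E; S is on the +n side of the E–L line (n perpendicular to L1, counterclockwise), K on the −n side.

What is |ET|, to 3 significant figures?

24.2

The slot axis is L1's direction at 68.9°, so u = (cos 68.9°, sin 68.9°) = (0.360, 0.933) and n = (−sin 68.9°, cos 68.9°) = (-0.933, 0.360). E is at the origin and L lies 23.5 along u from E, so L = 23.5·u = (8.46, 21.9). Tangency of A1 to both parallel lines with radius 5.6 puts S and K at E ± 5.6·n: S = (-5.22, 2.02), K = (5.22, -2.02). Equal radii place T and W the same way about L: T = L + 5.6·n = (3.24, 23.9), W = L − 5.6·n = (13.7, 19.9). Then |ET| = |T − E| = 24.2.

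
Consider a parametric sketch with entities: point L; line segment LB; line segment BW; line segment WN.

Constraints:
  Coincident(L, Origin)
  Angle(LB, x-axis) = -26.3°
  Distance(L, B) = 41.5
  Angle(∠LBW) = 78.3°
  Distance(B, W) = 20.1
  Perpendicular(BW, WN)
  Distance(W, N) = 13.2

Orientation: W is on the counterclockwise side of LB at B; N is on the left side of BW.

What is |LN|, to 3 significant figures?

29.8

L is at the origin; LB runs at -26.3° with length 41.5, so B = 41.5·(cos -26.3°, sin -26.3°) = (37.2, -18.4). ∠LBW = 78.3°, so BW runs at -26.3° + (180° − 78.3°) = 75.4° from the x-axis; with |BW| = 20.1, W = B + 20.1·(cos 75.4°, sin 75.4°) = (42.3, 1.06). BW ⟂ WN; with |WN| = 13.2 on the left of BW, N = W + 13.2·(-0.968, 0.252) = (29.5, 4.39). Then |LN| = |N − L| = 29.8.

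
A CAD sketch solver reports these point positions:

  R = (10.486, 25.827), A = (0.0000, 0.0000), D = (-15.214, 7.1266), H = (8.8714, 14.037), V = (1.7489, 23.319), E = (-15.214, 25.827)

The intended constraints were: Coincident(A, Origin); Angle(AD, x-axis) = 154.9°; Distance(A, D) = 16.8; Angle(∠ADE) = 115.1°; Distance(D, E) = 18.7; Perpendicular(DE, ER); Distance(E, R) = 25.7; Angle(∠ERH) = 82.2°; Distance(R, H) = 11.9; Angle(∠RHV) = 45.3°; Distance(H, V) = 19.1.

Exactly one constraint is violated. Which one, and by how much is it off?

Distance(H, V) = 19.1 — off by 7.40.

A = (0.00, 0.00) ✓; AD at 154.9° ✓; |AD| = 16.80 ✓; ∠ADE = 115.1° ✓; |DE| = 18.70 ✓; ∠(DE, ER) = 90.00° ✓; |ER| = 25.70 ✓; ∠ERH = 82.20° ✓; |RH| = 11.90 ✓; ∠RHV = 45.30° ✓; |HV| = 11.70 ✗.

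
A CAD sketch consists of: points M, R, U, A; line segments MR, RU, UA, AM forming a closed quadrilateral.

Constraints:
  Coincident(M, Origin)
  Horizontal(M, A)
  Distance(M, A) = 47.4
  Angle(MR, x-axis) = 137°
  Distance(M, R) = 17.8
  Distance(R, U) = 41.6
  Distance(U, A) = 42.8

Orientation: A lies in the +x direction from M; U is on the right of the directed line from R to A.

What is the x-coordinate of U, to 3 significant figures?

10.7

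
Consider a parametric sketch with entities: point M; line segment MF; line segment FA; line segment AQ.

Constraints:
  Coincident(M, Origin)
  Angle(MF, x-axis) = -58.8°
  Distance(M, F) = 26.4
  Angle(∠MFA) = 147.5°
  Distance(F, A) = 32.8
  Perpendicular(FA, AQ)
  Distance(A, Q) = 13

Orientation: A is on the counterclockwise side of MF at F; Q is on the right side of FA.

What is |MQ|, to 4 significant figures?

61.41

M is at the origin; MF runs at -58.8° with length 26.4, so F = 26.4·(cos -58.8°, sin -58.8°) = (13.68, -22.58). ∠MFA = 147.5°, so FA runs at -58.8° + (180° − 147.5°) = -26.30° from the x-axis; with |FA| = 32.8, A = F + 32.8·(cos -26.30°, sin -26.30°) = (43.08, -37.11). FA ⟂ AQ; with |AQ| = 13.0 on the right of FA, Q = A + 13.0·(-0.4431, -0.8965) = (37.32, -48.77). Then |MQ| = |Q − M| = 61.41.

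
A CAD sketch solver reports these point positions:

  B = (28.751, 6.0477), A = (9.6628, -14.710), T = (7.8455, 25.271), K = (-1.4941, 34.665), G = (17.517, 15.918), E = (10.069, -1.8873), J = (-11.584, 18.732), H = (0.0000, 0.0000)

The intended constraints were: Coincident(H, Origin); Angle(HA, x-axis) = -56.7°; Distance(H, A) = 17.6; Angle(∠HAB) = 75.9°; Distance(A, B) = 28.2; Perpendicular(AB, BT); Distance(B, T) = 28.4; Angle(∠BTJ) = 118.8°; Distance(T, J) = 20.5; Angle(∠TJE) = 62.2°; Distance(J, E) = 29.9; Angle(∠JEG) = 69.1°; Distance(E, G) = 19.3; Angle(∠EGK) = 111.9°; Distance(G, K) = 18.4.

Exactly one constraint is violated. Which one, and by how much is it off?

Distance(G, K) = 18.4 — off by 8.30.

H = (0.00, 0.00) ✓; HA at -56.70° ✓; |HA| = 17.60 ✓; ∠HAB = 75.90° ✓; |AB| = 28.20 ✓; ∠(AB, BT) = 90.00° ✓; |BT| = 28.40 ✓; ∠BTJ = 118.8° ✓; |TJ| = 20.50 ✓; ∠TJE = 62.20° ✓; |JE| = 29.90 ✓; ∠JEG = 69.10° ✓; |EG| = 19.30 ✓; ∠EGK = 111.9° ✓; |GK| = 26.70 ✗.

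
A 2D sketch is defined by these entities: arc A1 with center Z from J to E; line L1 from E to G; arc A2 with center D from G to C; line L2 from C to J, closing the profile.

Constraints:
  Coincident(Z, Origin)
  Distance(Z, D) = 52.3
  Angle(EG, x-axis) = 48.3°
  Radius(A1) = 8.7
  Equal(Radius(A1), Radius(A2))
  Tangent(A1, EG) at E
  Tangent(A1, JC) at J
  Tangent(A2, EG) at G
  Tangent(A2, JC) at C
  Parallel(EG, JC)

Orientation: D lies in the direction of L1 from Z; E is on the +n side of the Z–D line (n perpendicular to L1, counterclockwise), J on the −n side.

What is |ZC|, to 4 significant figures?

53.02

Tangency of A1 to both parallel lines with radius 8.7 puts E and J at Z ± 8.7·n: E = (-6.496, 5.788), J = (6.496, -5.788). Equal radii place G and C the same way about D: G = D + 8.7·n = (28.30, 44.84), C = D − 8.7·n = (41.29, 33.26). Then |ZC| = |C − Z| = 53.02.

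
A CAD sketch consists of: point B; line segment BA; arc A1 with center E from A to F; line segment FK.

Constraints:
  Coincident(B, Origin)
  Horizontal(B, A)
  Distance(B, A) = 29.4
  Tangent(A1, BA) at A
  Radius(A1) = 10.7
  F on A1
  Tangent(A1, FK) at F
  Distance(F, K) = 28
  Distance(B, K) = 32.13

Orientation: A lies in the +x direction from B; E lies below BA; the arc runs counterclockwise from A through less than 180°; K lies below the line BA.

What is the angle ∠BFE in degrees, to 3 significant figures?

171°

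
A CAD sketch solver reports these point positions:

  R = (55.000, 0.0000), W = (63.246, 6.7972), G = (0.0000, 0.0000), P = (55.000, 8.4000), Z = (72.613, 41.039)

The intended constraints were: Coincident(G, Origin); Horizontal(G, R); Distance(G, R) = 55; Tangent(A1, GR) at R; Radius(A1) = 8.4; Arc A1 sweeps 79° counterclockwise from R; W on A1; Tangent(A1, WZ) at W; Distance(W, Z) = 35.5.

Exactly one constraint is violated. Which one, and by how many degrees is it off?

Tangent(A1, WZ) at W — off by 4.30°.

G = (0.00, 0.00) ✓; G.y = 0.00, R.y = 0.00 ✓; |GR| = 55.00 ✓; ∠(PR, RG) = 90.00° ✓; |PR| = 8.400 ✓; bearing(P→W) − bearing(P→R) = 79.00° ✓; |PW| = 8.400 ✓; ∠(PW, WZ) = 94.30° ✗; |WZ| = 35.50 ✓.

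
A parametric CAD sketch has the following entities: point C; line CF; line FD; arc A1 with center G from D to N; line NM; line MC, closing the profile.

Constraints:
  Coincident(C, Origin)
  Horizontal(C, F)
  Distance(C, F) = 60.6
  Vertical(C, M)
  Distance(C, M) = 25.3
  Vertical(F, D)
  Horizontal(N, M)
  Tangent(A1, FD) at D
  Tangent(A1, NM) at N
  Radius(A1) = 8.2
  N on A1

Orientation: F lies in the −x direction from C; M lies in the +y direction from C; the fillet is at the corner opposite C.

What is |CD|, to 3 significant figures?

63.0

C is at the origin; C and F share the same y with |CF| = 60.6 and F on the −x side, so F = (-60.6, 0.00). CM is vertical with |CM| = 25.3 and M on the +y side, so M = (0.00, 25.3). The virtual corner opposite C is at (-60.6, 25.3). Since A1 is tangent to FD there, GD ⟂ FD and tangency of A1 to NM means the radius GN is perpendicular to NM, with radius 8.2, so the center G sits 8.2 in from both sides at G = (-52.4, 17.1). That places the tangent points at D = (-60.6, 17.1) on FD and N = (-52.4, 25.3) on NM. Then |CD| = |D − C| = 63.0.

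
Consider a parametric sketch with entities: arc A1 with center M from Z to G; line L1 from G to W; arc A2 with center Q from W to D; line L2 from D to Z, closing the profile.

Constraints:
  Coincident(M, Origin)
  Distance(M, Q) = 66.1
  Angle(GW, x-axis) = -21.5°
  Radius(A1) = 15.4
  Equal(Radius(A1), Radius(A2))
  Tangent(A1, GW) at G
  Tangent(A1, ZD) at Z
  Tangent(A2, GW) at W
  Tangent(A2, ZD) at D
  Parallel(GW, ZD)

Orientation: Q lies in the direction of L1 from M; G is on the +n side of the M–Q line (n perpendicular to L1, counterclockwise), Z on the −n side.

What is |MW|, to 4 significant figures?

67.87

Tangency of A1 to both parallel lines with radius 15.4 puts G and Z at M ± 15.4·n: G = (5.644, 14.33), Z = (-5.644, -14.33). Equal radii place W and D the same way about Q: W = Q + 15.4·n = (67.14, -9.897), D = Q − 15.4·n = (55.86, -38.55). Then |MW| = |W − M| = 67.87.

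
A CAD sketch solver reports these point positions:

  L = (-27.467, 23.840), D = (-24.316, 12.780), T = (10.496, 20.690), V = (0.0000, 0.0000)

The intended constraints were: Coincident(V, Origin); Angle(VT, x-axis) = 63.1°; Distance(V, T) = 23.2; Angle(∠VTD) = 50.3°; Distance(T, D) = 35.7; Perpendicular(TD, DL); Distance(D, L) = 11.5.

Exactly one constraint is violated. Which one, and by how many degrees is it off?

Perpendicular(TD, DL) — off by 3.10°.

V = (0.00, 0.00) ✓; VT at 63.10° ✓; |VT| = 23.20 ✓; ∠VTD = 50.30° ✓; |TD| = 35.70 ✓; ∠(TD, DL) = 86.90° ✗; |DL| = 11.50 ✓.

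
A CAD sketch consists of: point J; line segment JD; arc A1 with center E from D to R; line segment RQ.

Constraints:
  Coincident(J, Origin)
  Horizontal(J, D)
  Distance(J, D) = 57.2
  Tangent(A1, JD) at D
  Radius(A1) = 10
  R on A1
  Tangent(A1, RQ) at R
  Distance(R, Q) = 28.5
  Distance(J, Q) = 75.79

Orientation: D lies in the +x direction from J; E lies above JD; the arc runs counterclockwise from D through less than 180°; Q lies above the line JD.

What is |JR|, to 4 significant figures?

68.03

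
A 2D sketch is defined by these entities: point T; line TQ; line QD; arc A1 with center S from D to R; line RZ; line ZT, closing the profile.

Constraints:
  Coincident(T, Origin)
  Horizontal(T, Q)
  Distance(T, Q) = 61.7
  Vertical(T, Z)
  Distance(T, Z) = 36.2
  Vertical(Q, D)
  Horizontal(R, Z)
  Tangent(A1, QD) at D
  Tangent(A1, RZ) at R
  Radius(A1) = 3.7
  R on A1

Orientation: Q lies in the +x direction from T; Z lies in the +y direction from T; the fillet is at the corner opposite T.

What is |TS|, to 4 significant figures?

66.48

T is at the origin; TQ is horizontal with |TQ| = 61.7 and Q on the +x side, so Q = (61.70, 0.000). TZ is vertical with |TZ| = 36.2 and Z on the +y side, so Z = (0.000, 36.20). The virtual corner opposite T is at (61.70, 36.20). Since A1 is tangent to QD there, SD ⟂ QD and since A1 is tangent to RZ there, SR ⟂ RZ, with radius 3.7, so the center S sits 3.7 in from both sides at S = (58.00, 32.50). Then |TS| = |S − T| = 66.48.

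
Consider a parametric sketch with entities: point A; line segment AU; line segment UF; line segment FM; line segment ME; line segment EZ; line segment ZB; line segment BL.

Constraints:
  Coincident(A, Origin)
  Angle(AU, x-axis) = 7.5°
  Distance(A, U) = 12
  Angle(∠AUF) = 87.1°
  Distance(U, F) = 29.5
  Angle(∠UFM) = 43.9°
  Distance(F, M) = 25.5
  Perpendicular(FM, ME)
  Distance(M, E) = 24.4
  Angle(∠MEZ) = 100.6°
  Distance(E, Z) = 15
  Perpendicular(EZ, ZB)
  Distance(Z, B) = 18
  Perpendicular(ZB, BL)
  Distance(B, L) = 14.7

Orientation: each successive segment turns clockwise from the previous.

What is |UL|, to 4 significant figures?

13.71

A is at the origin; AU runs at 7.5° with length 12.0, so U = (11.90, 1.566). ∠AUF = 87.1° gives UF at -85.40° from the x-axis; with |UF| = 29.5, F = (14.26, -27.84). ∠UFM = 43.9° gives FM at 138.5° from the x-axis; with |FM| = 25.5, M = (-4.835, -10.94). The perpendicularity gives ME at right angles to FM, so ME runs at 48.50°; with |ME| = 24.4, E = (11.33, 7.333). ∠MEZ = 100.6° gives EZ at -30.90° from the x-axis; with |EZ| = 15.0, Z = (24.20, -0.3705). EZ ⟂ ZB, so ZB runs at -120.9°; with |ZB| = 18.0, B = (14.96, -15.82). ZB is perpendicular to BL, so BL runs at 149.1°; with |BL| = 14.7, L = (2.346, -8.267). Then |UL| = |L − U| = 13.71.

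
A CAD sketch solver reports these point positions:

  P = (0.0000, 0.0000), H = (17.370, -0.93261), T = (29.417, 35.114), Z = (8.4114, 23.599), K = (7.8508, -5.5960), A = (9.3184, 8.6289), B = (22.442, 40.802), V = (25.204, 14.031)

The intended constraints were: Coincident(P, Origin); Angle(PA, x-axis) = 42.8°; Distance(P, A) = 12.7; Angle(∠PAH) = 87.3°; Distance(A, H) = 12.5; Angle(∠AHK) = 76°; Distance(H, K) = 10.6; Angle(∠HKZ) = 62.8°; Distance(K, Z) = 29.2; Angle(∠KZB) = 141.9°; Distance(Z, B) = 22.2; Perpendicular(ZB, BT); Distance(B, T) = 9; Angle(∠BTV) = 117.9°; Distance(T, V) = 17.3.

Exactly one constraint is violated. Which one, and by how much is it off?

Distance(T, V) = 17.3 — off by 4.20.

P = (0.00, 0.00) ✓; PA at 42.80° ✓; |PA| = 12.70 ✓; ∠PAH = 87.30° ✓; |AH| = 12.50 ✓; ∠AHK = 76.00° ✓; |HK| = 10.60 ✓; ∠HKZ = 62.80° ✓; |KZ| = 29.20 ✓; ∠KZB = 141.9° ✓; |ZB| = 22.20 ✓; ∠(ZB, BT) = 90.00° ✓; |BT| = 9.000 ✓; ∠BTV = 117.9° ✓; |TV| = 21.50 ✗.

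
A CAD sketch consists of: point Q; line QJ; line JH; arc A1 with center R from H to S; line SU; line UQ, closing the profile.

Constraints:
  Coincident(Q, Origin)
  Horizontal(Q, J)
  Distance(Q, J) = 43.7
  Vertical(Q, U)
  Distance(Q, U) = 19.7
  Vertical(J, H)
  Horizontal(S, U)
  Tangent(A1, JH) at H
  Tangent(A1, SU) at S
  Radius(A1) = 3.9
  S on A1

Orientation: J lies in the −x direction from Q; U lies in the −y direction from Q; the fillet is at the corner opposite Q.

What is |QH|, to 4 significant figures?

46.47

Q is at the origin; Q and J share the same y with |QJ| = 43.7 and J on the −x side, so J = (-43.70, 0.000). QU is vertical with |QU| = 19.7 and U on the −y side, so U = (0.000, -19.70). The virtual corner opposite Q is at (-43.70, -19.70). The tangent condition forces RH to be normal to JH and the tangent condition forces RS to be normal to SU, with radius 3.9, so the center R sits 3.9 in from both sides at R = (-39.80, -15.80). That places the tangent points at H = (-43.70, -15.80) on JH and S = (-39.80, -19.70) on SU. Then |QH| = |H − Q| = 46.47.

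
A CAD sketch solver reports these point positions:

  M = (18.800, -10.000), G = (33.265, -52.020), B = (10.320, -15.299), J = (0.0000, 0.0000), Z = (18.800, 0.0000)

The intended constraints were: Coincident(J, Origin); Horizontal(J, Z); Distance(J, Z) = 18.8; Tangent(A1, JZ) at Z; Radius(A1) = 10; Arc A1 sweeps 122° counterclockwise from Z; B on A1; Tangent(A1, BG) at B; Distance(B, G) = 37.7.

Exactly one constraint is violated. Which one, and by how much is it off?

Distance(B, G) = 37.7 — off by 5.60.

J = (0.00, 0.00) ✓; J.y = 0.00, Z.y = 0.00 ✓; |JZ| = 18.80 ✓; ∠(MZ, ZJ) = 90.00° ✓; |MZ| = 10.00 ✓; bearing(M→B) − bearing(M→Z) = 122.0° ✓; |MB| = 9.999 ✓; ∠(MB, BG) = 90.00° ✓; |BG| = 43.30 ✗.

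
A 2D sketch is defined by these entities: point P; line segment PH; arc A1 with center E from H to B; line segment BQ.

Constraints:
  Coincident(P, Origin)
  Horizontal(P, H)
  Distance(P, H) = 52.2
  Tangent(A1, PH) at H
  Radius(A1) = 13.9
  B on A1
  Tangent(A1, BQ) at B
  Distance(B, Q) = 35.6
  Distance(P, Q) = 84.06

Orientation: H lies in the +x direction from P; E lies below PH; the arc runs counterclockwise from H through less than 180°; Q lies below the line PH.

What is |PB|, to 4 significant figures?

49.04

P is at the origin; P and H share the same y with |PH| = 52.2 and H on the +x side, so H = (52.20, 0.000). The tangent condition forces EH to be normal to PH, so E = H + (0, -13.9) = (52.20, -13.90). Since EB ⟂ BQ (tangency), |EQ| = √(13.9² + 35.6²) = 38.22 regardless of where B sits on A1. So Q lies on both circle(P, 84.06) and circle(E, 38.22); the below-PH intersection is Q = (68.77, -48.34). B is the foot of the tangent from Q: B = (42.72, -24.07).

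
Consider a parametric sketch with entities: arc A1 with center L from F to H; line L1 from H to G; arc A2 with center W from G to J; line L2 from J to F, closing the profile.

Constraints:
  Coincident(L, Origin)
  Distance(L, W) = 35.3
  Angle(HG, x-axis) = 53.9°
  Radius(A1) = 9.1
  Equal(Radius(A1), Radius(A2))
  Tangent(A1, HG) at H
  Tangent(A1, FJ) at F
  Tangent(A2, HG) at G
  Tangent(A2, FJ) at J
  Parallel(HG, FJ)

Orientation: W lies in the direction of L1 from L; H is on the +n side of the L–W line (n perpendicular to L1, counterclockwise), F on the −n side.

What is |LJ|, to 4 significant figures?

36.45

The slot axis is L1's direction at 53.9°, so u = (cos 53.9°, sin 53.9°) = (0.5892, 0.8080) and n = (−sin 53.9°, cos 53.9°) = (-0.8080, 0.5892). L is at the origin and W lies 35.3 along u from L, so W = 35.3·u = (20.80, 28.52). Tangency of A1 to both parallel lines with radius 9.1 puts H and F at L ± 9.1·n: H = (-7.353, 5.362), F = (7.353, -5.362). Equal radii place G and J the same way about W: G = W + 9.1·n = (13.45, 33.88), J = W − 9.1·n = (28.15, 23.16). Then |LJ| = |J − L| = 36.45.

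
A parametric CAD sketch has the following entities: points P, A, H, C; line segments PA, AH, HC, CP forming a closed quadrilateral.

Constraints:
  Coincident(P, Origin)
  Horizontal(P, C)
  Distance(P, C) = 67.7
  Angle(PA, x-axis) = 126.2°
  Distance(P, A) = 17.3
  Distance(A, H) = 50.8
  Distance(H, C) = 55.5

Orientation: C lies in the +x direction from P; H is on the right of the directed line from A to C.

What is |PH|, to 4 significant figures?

33.50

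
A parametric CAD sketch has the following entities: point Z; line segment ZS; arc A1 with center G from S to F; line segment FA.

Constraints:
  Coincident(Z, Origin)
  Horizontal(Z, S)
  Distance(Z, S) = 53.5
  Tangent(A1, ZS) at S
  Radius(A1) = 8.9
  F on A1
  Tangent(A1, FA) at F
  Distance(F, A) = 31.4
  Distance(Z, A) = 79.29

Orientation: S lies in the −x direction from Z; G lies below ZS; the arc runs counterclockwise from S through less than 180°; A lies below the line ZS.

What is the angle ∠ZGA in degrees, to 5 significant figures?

130.10°

Checks: ∠(GS, SZ) = 90.00° ✓; |GS| = 8.900 ✓; |GF| = 8.900 ✓; ∠(GF, FA) = 90.00° ✓; |FA| = 31.40 ✓; |ZA| = 79.29 ✓.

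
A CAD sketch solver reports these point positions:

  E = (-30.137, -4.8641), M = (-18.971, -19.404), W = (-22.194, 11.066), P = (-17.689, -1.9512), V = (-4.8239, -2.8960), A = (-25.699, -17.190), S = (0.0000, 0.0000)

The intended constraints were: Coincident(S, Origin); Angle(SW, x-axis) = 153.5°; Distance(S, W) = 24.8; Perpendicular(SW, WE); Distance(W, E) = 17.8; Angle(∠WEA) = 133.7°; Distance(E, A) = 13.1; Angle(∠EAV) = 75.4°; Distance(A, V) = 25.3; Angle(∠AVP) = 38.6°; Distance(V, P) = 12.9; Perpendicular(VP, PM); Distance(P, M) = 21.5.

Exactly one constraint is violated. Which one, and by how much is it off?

Distance(P, M) = 21.5 — off by 4.00.

S = (0.00, 0.00) ✓; SW at 153.5° ✓; |SW| = 24.80 ✓; ∠(SW, WE) = 90.00° ✓; |WE| = 17.80 ✓; ∠WEA = 133.7° ✓; |EA| = 13.10 ✓; ∠EAV = 75.40° ✓; |AV| = 25.30 ✓; ∠AVP = 38.60° ✓; |VP| = 12.90 ✓; ∠(VP, PM) = 90.00° ✓; |PM| = 17.50 ✗.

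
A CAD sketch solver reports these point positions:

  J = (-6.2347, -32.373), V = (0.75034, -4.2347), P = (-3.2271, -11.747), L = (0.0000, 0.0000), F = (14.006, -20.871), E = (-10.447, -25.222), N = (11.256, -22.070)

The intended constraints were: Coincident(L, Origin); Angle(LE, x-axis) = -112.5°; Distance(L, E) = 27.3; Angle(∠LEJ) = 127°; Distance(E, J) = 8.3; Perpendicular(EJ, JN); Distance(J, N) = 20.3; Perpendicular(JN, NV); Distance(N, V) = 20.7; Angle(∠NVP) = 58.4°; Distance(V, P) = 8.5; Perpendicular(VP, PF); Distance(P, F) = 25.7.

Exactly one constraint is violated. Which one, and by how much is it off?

Distance(P, F) = 25.7 — off by 6.20.

L = (0.00, 0.00) ✓; LE at -112.5° ✓; |LE| = 27.30 ✓; ∠LEJ = 127.0° ✓; |EJ| = 8.299 ✓; ∠(EJ, JN) = 90.00° ✓; |JN| = 20.30 ✓; ∠(JN, NV) = 90.00° ✓; |NV| = 20.70 ✓; ∠NVP = 58.40° ✓; |VP| = 8.500 ✓; ∠(VP, PF) = 90.00° ✓; |PF| = 19.50 ✗.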